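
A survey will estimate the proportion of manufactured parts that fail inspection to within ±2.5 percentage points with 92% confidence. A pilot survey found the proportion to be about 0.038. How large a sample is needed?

180

For a proportion with margin E = 0.025 at 92% confidence, z = 1.751.
n = p̂(1−p̂)(z/E)² = 0.038 × 0.962 × (1.751/0.025)² = 179.33
Round up: n = 180.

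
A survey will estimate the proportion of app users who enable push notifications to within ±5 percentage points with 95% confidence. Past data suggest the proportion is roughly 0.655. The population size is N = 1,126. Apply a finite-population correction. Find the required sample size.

For a proportion with margin E = 0.05 at 95% confidence, z = 1.960.
n = p̂(1−p̂)(z/E)² = 0.655 × 0.345 × (1.960/0.05)² = 347.24 — call this n₀.
Finite-population correction with N = 1,126: n = n₀ / (1 + (n₀−1)/N) = 347.24 / 1.307 = 265.68
Round up: n = 266.

266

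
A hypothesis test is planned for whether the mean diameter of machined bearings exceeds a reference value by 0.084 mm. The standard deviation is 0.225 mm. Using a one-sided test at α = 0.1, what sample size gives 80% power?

33

For a one-sample z-test, n = ((z_α + z_β)·σ/δ)².
z_α = 1.282 (one-sided α = 0.1); z_β = 0.842 (power 80% → β = 0.2).
n = (2.124 × 0.225 / 0.084)² = 32.37
Round up: n = 33.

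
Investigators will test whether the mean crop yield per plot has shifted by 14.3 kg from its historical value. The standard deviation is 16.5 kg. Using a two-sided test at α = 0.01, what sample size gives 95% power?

24

For a one-sample z-test, n = ((z_{α/2} + z_β)·σ/δ)².
z_{α/2} = 2.576 (two-sided α = 0.01); z_β = 1.645 (power 95% → β = 0.05).
n = (4.221 × 16.5 / 14.3)² = 23.72
Round up: n = 24.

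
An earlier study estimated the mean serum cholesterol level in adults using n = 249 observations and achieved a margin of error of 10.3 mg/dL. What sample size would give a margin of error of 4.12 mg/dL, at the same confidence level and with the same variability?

Margin of error scales as 1/√n, so n₂ = n₁·(E₁/E₂)².
n₂ = 249 × (10.3/4.12)² = 249 × 6.25 = 1556.25
Round up: n₂ = 1557.

n = 1557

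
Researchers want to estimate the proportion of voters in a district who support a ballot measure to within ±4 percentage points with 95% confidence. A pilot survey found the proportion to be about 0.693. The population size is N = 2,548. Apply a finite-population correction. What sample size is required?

For a proportion with margin E = 0.04 at 95% confidence, z = 1.960.
n = p̂(1−p̂)(z/E)² = 0.693 × 0.307 × (1.960/0.04)² = 510.82 — call this n₀.
Finite-population correction with N = 2,548: n = n₀ / (1 + (n₀−1)/N) = 510.82 / 1.2 = 425.68
Round up: n = 426.

426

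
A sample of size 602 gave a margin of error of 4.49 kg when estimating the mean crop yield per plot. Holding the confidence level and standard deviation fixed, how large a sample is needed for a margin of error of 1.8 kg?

n = 3746

Margin of error scales as 1/√n, so n₂ = n₁·(E₁/E₂)².
n₂ = 602 × (4.49/1.8)² = 602 × 6.222 = 3745.64
Round up: n₂ = 3746.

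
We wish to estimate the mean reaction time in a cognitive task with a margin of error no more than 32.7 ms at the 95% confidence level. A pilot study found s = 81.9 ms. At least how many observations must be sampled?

For a mean, the margin of error is E = z·σ/√n, so n = (zσ/E)².
At 95% confidence, z = 1.960.
n = (1.960 × 81.9 / 32.7)² = 24.10
Round up: n = 25.

25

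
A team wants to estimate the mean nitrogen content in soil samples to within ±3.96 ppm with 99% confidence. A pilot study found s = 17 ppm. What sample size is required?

For a mean, the margin of error is E = z·σ/√n, so n = (zσ/E)².
At 99% confidence, z = 2.576.
n = (2.576 × 17 / 3.96)² = 122.29
Round up: n = 123.

123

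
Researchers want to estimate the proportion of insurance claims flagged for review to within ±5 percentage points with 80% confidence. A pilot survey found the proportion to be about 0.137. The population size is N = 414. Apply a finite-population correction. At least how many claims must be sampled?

66

For a proportion with margin E = 0.05 at 80% confidence, z = 1.282.
n = p̂(1−p̂)(z/E)² = 0.137 × 0.863 × (1.282/0.05)² = 77.73 — call this n₀.
Finite-population correction with N = 414: n = n₀ / (1 + (n₀−1)/N) = 77.73 / 1.185 = 65.59
Round up: n = 66.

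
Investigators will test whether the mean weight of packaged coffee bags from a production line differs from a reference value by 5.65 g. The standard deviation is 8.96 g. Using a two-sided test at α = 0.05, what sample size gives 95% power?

For a one-sample z-test, n = ((z_{α/2} + z_β)·σ/δ)².
z_{α/2} = 1.960 (two-sided α = 0.05); z_β = 1.645 (power 95% → β = 0.05).
n = (3.605 × 8.96 / 5.65)² = 32.68
Round up: n = 33.

33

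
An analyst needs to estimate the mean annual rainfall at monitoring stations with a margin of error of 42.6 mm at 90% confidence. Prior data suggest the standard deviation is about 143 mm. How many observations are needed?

For a mean, the margin of error is E = z·σ/√n, so n = (zσ/E)².
At 90% confidence, z = 1.645.
n = (1.645 × 143 / 42.6)² = 30.49
Round up: n = 31.

31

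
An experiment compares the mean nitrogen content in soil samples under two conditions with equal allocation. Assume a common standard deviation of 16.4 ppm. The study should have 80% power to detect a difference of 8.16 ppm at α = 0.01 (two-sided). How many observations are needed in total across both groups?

For two equal groups, n per group = 2·((z_{α/2} + z_β)·σ/δ)².
z_{α/2} = 2.576; z_β = 0.842 (power 80%).
n = 2 × (3.418 × 16.4 / 8.16)² = 2 × 47.19 = 94.38
Round up: n = 95 per group.
Total across both groups: 2 × 95 = 190.

190 total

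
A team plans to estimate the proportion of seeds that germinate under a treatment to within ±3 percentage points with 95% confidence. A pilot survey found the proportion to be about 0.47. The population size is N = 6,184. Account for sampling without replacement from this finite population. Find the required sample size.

908

For a proportion with margin E = 0.03 at 95% confidence, z = 1.960.
n = p̂(1−p̂)(z/E)² = 0.47 × 0.53 × (1.960/0.03)² = 1063.27 — call this n₀.
Finite-population correction with N = 6,184: n = n₀ / (1 + (n₀−1)/N) = 1063.27 / 1.172 = 907.23
Round up: n = 908.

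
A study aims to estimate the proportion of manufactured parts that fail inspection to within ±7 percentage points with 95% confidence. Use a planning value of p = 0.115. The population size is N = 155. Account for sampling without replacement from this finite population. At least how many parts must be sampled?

53

For a proportion with margin E = 0.07 at 95% confidence, z = 1.960.
n = p̂(1−p̂)(z/E)² = 0.115 × 0.885 × (1.960/0.07)² = 79.79 — call this n₀.
Finite-population correction with N = 155: n = n₀ / (1 + (n₀−1)/N) = 79.79 / 1.508 = 52.91
Round up: n = 53.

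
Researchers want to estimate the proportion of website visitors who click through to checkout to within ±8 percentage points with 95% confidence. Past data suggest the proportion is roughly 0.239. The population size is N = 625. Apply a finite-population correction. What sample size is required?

For a proportion with margin E = 0.08 at 95% confidence, z = 1.960.
n = p̂(1−p̂)(z/E)² = 0.239 × 0.761 × (1.960/0.08)² = 109.17 — call this n₀.
Finite-population correction with N = 625: n = n₀ / (1 + (n₀−1)/N) = 109.17 / 1.173 = 93.07
Round up: n = 94.

94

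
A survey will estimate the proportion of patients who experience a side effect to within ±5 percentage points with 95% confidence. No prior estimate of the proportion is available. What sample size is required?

For a proportion with margin E = 0.05 at 95% confidence, z = 1.960.
With no prior estimate, use p = 0.5, which maximizes p(1−p) at 0.25.
n = 0.25 × (z/E)² = 0.25 × (1.960/0.05)² = 384.16
Round up: n = 385.

385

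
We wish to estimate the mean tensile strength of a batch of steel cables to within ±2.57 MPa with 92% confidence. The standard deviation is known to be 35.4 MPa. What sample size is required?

For a mean, the margin of error is E = z·σ/√n, so n = (zσ/E)².
At 92% confidence, z = 1.751.
n = (1.751 × 35.4 / 2.57)² = 581.72
Round up: n = 582.

n = 582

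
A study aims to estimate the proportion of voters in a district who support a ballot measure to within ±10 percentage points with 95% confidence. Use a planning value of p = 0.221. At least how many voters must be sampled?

For a proportion with margin E = 0.1 at 95% confidence, z = 1.960.
n = p̂(1−p̂)(z/E)² = 0.221 × 0.779 × (1.960/0.1)² = 66.14
Round up: n = 67.

67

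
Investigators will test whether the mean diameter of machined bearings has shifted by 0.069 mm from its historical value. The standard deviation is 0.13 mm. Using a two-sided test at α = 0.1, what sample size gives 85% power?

n = 26

For a one-sample z-test, n = ((z_{α/2} + z_β)·σ/δ)².
z_{α/2} = 1.645 (two-sided α = 0.1); z_β = 1.036 (power 85% → β = 0.15).
n = (2.681 × 0.13 / 0.069)² = 25.51
Round up: n = 26.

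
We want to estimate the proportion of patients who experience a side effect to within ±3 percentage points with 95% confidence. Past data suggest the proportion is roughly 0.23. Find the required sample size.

For a proportion with margin E = 0.03 at 95% confidence, z = 1.960.
n = p̂(1−p̂)(z/E)² = 0.23 × 0.77 × (1.960/0.03)² = 755.94
Round up: n = 756.

756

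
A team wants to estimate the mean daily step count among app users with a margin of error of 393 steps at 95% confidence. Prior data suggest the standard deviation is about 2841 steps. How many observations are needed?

For a mean, the margin of error is E = z·σ/√n, so n = (zσ/E)².
At 95% confidence, z = 1.960.
n = (1.960 × 2841 / 393)² = 200.76
Round up: n = 201.

201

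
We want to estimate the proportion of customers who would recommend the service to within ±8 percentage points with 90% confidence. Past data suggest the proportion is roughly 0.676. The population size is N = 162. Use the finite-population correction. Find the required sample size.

n = 60

For a proportion with margin E = 0.08 at 90% confidence, z = 1.645.
n = p̂(1−p̂)(z/E)² = 0.676 × 0.324 × (1.645/0.08)² = 92.61 — call this n₀.
Finite-population correction with N = 162: n = n₀ / (1 + (n₀−1)/N) = 92.61 / 1.565 = 59.18
Round up: n = 60.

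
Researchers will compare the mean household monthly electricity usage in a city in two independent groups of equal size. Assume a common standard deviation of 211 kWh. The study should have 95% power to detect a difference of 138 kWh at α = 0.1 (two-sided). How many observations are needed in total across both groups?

For two equal groups, n per group = 2·((z_{α/2} + z_β)·σ/δ)².
z_{α/2} = 1.645; z_β = 1.645 (power 95%).
n = 2 × (3.290 × 211 / 138)² = 2 × 25.30 = 50.60
Round up: n = 51 per group.
Total across both groups: 2 × 51 = 102.

102 total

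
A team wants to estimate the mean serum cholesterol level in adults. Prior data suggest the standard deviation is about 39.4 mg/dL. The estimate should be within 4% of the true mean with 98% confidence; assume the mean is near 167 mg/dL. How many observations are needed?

For a mean, the margin of error is E = z·σ/√n, so n = (zσ/E)².
At 98% confidence, z = 2.326.
E = 4% of 167 = 6.68 mg/dL.
n = (2.326 × 39.4 / 6.68)² = 188.22
Round up: n = 189.

189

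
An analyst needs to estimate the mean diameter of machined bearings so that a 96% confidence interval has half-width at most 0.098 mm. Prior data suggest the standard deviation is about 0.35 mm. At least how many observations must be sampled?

54

For a mean, the margin of error is E = z·σ/√n, so n = (zσ/E)².
At 96% confidence, z = 2.054.
n = (2.054 × 0.35 / 0.098)² = 53.81
Round up: n = 54.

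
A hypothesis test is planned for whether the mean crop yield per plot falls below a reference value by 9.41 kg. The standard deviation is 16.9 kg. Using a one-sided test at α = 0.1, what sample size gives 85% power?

18

For a one-sample z-test, n = ((z_α + z_β)·σ/δ)².
z_α = 1.282 (one-sided α = 0.1); z_β = 1.036 (power 85% → β = 0.15).
n = (2.318 × 16.9 / 9.41)² = 17.33
Round up: n = 18.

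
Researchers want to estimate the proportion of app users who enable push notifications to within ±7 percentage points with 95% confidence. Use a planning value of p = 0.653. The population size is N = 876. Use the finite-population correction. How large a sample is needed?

For a proportion with margin E = 0.07 at 95% confidence, z = 1.960.
n = p̂(1−p̂)(z/E)² = 0.653 × 0.347 × (1.960/0.07)² = 177.65 — call this n₀.
Finite-population correction with N = 876: n = n₀ / (1 + (n₀−1)/N) = 177.65 / 1.202 = 147.80
Round up: n = 148.

148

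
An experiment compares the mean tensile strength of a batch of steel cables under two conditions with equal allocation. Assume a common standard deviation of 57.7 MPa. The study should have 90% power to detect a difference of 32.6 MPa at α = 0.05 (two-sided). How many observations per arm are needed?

66 per group

For two equal groups, n per group = 2·((z_{α/2} + z_β)·σ/δ)².
z_{α/2} = 1.960; z_β = 1.282 (power 90%).
n = 2 × (3.242 × 57.7 / 32.6)² = 2 × 32.93 = 65.86
Round up: n = 66 per group.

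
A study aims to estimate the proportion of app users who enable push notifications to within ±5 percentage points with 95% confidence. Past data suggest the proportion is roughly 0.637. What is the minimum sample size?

356

For a proportion with margin E = 0.05 at 95% confidence, z = 1.960.
n = p̂(1−p̂)(z/E)² = 0.637 × 0.363 × (1.960/0.05)² = 355.32
Round up: n = 356.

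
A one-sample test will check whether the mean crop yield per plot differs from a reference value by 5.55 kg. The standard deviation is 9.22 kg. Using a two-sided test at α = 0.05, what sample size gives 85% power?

For a one-sample z-test, n = ((z_{α/2} + z_β)·σ/δ)².
z_{α/2} = 1.960 (two-sided α = 0.05); z_β = 1.036 (power 85% → β = 0.15).
n = (2.996 × 9.22 / 5.55)² = 24.77
Round up: n = 25.

25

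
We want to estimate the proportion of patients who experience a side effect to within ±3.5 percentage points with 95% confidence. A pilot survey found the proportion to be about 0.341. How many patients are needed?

705

For a proportion with margin E = 0.035 at 95% confidence, z = 1.960.
n = p̂(1−p̂)(z/E)² = 0.341 × 0.659 × (1.960/0.035)² = 704.72
Round up: n = 705.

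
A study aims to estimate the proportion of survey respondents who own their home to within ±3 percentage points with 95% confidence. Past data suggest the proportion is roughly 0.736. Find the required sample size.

For a proportion with margin E = 0.03 at 95% confidence, z = 1.960.
n = p̂(1−p̂)(z/E)² = 0.736 × 0.264 × (1.960/0.03)² = 829.38
Round up: n = 830.

830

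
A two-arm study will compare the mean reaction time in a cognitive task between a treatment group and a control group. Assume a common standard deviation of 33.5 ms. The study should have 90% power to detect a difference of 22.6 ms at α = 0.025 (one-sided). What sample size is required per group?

47 per group

For two equal groups, n per group = 2·((z_α + z_β)·σ/δ)².
z_α = 1.960; z_β = 1.282 (power 90%).
n = 2 × (3.242 × 33.5 / 22.6)² = 2 × 23.09 = 46.18
Round up: n = 47 per group.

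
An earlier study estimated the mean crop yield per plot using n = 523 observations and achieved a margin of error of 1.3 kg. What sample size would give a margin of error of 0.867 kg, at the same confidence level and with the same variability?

Margin of error scales as 1/√n, so n₂ = n₁·(E₁/E₂)².
n₂ = 523 × (1.3/0.867)² = 523 × 2.248 = 1175.70
Round up: n₂ = 1176.

n = 1176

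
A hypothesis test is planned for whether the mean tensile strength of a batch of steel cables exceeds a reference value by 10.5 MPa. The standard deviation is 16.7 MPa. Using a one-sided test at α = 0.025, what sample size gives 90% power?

n = 27

For a one-sample z-test, n = ((z_α + z_β)·σ/δ)².
z_α = 1.960 (one-sided α = 0.025); z_β = 1.282 (power 90% → β = 0.1).
n = (3.242 × 16.7 / 10.5)² = 26.59
Round up: n = 27.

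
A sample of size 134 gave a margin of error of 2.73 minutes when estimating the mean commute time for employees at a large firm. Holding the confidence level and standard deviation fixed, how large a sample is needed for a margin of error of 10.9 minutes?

9

Margin of error scales as 1/√n, so n₂ = n₁·(E₁/E₂)².
n₂ = 134 × (2.73/10.9)² = 134 × 0.06273 = 8.41
Round up: n₂ = 9.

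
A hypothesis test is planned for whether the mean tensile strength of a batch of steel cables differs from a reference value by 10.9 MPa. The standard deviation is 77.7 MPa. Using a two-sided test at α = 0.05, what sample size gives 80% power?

399

For a one-sample z-test, n = ((z_{α/2} + z_β)·σ/δ)².
z_{α/2} = 1.960 (two-sided α = 0.05); z_β = 0.842 (power 80% → β = 0.2).
n = (2.802 × 77.7 / 10.9)² = 398.96
Round up: n = 399.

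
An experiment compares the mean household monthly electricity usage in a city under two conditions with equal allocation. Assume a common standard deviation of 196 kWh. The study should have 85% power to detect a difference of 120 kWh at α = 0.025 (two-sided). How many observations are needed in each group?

58 per group

For two equal groups, n per group = 2·((z_{α/2} + z_β)·σ/δ)².
z_{α/2} = 2.241; z_β = 1.036 (power 85%).
n = 2 × (3.277 × 196 / 120)² = 2 × 28.65 = 57.30
Round up: n = 58 per group.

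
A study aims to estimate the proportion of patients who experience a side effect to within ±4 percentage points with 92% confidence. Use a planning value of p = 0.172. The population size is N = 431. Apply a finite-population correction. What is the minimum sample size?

168

For a proportion with margin E = 0.04 at 92% confidence, z = 1.751.
n = p̂(1−p̂)(z/E)² = 0.172 × 0.828 × (1.751/0.04)² = 272.90 — call this n₀.
Finite-population correction with N = 431: n = n₀ / (1 + (n₀−1)/N) = 272.90 / 1.631 = 167.32
Round up: n = 168.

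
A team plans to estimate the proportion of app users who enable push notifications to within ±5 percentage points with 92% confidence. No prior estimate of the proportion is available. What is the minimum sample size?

For a proportion with margin E = 0.05 at 92% confidence, z = 1.751.
With no prior estimate, use p = 0.5, which maximizes p(1−p) at 0.25.
n = 0.25 × (z/E)² = 0.25 × (1.751/0.05)² = 306.60
Round up: n = 307.

307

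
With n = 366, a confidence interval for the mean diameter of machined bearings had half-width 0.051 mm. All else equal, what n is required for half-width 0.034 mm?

824

Margin of error scales as 1/√n, so n₂ = n₁·(E₁/E₂)².
n₂ = 366 × (0.051/0.034)² = 366 × 2.25 = 823.50
Round up: n₂ = 824.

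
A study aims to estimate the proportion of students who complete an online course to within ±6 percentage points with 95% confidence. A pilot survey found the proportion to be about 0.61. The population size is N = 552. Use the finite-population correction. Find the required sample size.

n = 175

For a proportion with margin E = 0.06 at 95% confidence, z = 1.960.
n = p̂(1−p̂)(z/E)² = 0.61 × 0.39 × (1.960/0.06)² = 253.87 — call this n₀.
Finite-population correction with N = 552: n = n₀ / (1 + (n₀−1)/N) = 253.87 / 1.458 = 174.12
Round up: n = 175.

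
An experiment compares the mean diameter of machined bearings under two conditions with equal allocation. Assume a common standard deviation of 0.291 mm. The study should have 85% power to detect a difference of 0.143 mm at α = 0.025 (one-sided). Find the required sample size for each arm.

For two equal groups, n per group = 2·((z_α + z_β)·σ/δ)².
z_α = 1.960; z_β = 1.036 (power 85%).
n = 2 × (2.996 × 0.291 / 0.143)² = 2 × 37.17 = 74.34
Round up: n = 75 per group.

75 per group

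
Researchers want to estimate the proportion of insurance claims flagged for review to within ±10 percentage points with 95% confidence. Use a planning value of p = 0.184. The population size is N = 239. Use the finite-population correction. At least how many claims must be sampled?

47

For a proportion with margin E = 0.1 at 95% confidence, z = 1.960.
n = p̂(1−p̂)(z/E)² = 0.184 × 0.816 × (1.960/0.1)² = 57.68 — call this n₀.
Finite-population correction with N = 239: n = n₀ / (1 + (n₀−1)/N) = 57.68 / 1.237 = 46.63
Round up: n = 47.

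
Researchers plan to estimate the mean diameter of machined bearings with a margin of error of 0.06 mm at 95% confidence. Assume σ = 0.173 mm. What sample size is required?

32

For a mean, the margin of error is E = z·σ/√n, so n = (zσ/E)².
At 95% confidence, z = 1.960.
n = (1.960 × 0.173 / 0.06)² = 31.94
Round up: n = 32.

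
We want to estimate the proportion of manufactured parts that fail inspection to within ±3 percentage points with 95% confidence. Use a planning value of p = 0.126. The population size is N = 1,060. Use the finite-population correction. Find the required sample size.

326

For a proportion with margin E = 0.03 at 95% confidence, z = 1.960.
n = p̂(1−p̂)(z/E)² = 0.126 × 0.874 × (1.960/0.03)² = 470.06 — call this n₀.
Finite-population correction with N = 1,060: n = n₀ / (1 + (n₀−1)/N) = 470.06 / 1.443 = 325.75
Round up: n = 326.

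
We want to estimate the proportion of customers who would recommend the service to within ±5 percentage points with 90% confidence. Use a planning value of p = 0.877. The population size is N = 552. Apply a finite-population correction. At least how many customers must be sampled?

For a proportion with margin E = 0.05 at 90% confidence, z = 1.645.
n = p̂(1−p̂)(z/E)² = 0.877 × 0.123 × (1.645/0.05)² = 116.76 — call this n₀.
Finite-population correction with N = 552: n = n₀ / (1 + (n₀−1)/N) = 116.76 / 1.21 = 96.50
Round up: n = 97.

97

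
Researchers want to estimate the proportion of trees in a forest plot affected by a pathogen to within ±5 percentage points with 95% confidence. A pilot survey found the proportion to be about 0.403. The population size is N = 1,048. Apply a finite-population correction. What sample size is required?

274

For a proportion with margin E = 0.05 at 95% confidence, z = 1.960.
n = p̂(1−p̂)(z/E)² = 0.403 × 0.597 × (1.960/0.05)² = 369.70 — call this n₀.
Finite-population correction with N = 1,048: n = n₀ / (1 + (n₀−1)/N) = 369.70 / 1.352 = 273.45
Round up: n = 274.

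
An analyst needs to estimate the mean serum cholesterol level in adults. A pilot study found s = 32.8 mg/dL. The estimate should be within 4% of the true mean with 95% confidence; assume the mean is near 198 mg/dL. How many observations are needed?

n = 66

For a mean, the margin of error is E = z·σ/√n, so n = (zσ/E)².
At 95% confidence, z = 1.960.
E = 4% of 198 = 7.92 mg/dL.
n = (1.960 × 32.8 / 7.92)² = 65.89
Round up: n = 66.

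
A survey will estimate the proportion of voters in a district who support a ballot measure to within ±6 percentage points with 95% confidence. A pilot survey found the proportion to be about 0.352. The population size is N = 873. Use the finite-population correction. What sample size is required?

For a proportion with margin E = 0.06 at 95% confidence, z = 1.960.
n = p̂(1−p̂)(z/E)² = 0.352 × 0.648 × (1.960/0.06)² = 243.40 — call this n₀.
Finite-population correction with N = 873: n = n₀ / (1 + (n₀−1)/N) = 243.40 / 1.278 = 190.45
Round up: n = 191.

191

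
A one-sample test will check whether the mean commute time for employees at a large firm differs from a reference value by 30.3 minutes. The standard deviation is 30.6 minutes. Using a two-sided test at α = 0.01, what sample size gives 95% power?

For a one-sample z-test, n = ((z_{α/2} + z_β)·σ/δ)².
z_{α/2} = 2.576 (two-sided α = 0.01); z_β = 1.645 (power 95% → β = 0.05).
n = (4.221 × 30.6 / 30.3)² = 18.17
Round up: n = 19.

n = 19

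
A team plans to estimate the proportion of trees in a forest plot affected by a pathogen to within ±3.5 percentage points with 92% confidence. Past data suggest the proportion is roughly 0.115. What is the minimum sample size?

For a proportion with margin E = 0.035 at 92% confidence, z = 1.751.
n = p̂(1−p̂)(z/E)² = 0.115 × 0.885 × (1.751/0.035)² = 254.73
Round up: n = 255.

n = 255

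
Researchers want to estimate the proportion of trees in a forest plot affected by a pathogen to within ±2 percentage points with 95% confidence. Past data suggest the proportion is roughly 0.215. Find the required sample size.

1621

For a proportion with margin E = 0.02 at 95% confidence, z = 1.960.
n = p̂(1−p̂)(z/E)² = 0.215 × 0.785 × (1.960/0.02)² = 1620.92
Round up: n = 1621.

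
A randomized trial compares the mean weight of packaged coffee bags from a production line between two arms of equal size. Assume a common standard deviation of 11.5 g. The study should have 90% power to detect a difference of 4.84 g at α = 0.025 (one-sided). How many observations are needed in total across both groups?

For two equal groups, n per group = 2·((z_α + z_β)·σ/δ)².
z_α = 1.960; z_β = 1.282 (power 90%).
n = 2 × (3.242 × 11.5 / 4.84)² = 2 × 59.34 = 118.68
Round up: n = 119 per group.
Total across both groups: 2 × 119 = 238.

238 total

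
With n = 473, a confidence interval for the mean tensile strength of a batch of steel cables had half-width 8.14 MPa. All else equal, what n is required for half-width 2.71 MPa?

Margin of error scales as 1/√n, so n₂ = n₁·(E₁/E₂)².
n₂ = 473 × (8.14/2.71)² = 473 × 9.022 = 4267.41
Round up: n₂ = 4268.

n = 4268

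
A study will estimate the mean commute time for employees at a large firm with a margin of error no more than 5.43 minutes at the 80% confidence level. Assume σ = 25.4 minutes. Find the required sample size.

For a mean, the margin of error is E = z·σ/√n, so n = (zσ/E)².
At 80% confidence, z = 1.282.
n = (1.282 × 25.4 / 5.43)² = 35.96
Round up: n = 36.

36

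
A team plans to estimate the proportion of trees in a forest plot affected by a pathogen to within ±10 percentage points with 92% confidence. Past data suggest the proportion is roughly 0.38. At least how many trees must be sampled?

n = 73

For a proportion with margin E = 0.1 at 92% confidence, z = 1.751.
n = p̂(1−p̂)(z/E)² = 0.38 × 0.62 × (1.751/0.1)² = 72.23
Round up: n = 73.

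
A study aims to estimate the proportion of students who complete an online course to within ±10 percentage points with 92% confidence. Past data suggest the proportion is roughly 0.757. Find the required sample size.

57

For a proportion with margin E = 0.1 at 92% confidence, z = 1.751.
n = p̂(1−p̂)(z/E)² = 0.757 × 0.243 × (1.751/0.1)² = 56.40
Round up: n = 57.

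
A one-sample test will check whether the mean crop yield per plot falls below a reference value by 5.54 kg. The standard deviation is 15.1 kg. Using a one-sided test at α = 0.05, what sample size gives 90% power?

64

For a one-sample z-test, n = ((z_α + z_β)·σ/δ)².
z_α = 1.645 (one-sided α = 0.05); z_β = 1.282 (power 90% → β = 0.1).
n = (2.927 × 15.1 / 5.54)² = 63.65
Round up: n = 64.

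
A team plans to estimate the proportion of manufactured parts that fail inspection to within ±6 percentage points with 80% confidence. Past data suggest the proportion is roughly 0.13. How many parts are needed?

52

For a proportion with margin E = 0.06 at 80% confidence, z = 1.282.
n = p̂(1−p̂)(z/E)² = 0.13 × 0.87 × (1.282/0.06)² = 51.63
Round up: n = 52.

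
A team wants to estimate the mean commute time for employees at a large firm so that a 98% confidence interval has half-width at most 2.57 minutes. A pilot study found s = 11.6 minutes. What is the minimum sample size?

For a mean, the margin of error is E = z·σ/√n, so n = (zσ/E)².
At 98% confidence, z = 2.326.
n = (2.326 × 11.6 / 2.57)² = 110.22
Round up: n = 111.

111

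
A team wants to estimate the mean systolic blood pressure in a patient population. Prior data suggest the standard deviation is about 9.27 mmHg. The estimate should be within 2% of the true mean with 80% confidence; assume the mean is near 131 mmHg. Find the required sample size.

n = 21

For a mean, the margin of error is E = z·σ/√n, so n = (zσ/E)².
At 80% confidence, z = 1.282.
E = 2% of 131 = 2.62 mmHg.
n = (1.282 × 9.27 / 2.62)² = 20.57
Round up: n = 21.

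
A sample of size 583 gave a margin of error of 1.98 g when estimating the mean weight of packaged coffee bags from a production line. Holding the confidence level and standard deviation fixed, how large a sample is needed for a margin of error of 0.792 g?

Margin of error scales as 1/√n, so n₂ = n₁·(E₁/E₂)².
n₂ = 583 × (1.98/0.792)² = 583 × 6.25 = 3643.75
Round up: n₂ = 3644.

n = 3644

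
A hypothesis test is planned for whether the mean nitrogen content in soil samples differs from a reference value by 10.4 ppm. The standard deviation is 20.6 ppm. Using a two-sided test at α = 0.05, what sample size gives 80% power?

31

For a one-sample z-test, n = ((z_{α/2} + z_β)·σ/δ)².
z_{α/2} = 1.960 (two-sided α = 0.05); z_β = 0.842 (power 80% → β = 0.2).
n = (2.802 × 20.6 / 10.4)² = 30.80
Round up: n = 31.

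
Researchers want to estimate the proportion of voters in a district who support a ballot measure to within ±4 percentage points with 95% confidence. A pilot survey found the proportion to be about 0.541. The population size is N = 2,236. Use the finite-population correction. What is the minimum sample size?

471

For a proportion with margin E = 0.04 at 95% confidence, z = 1.960.
n = p̂(1−p̂)(z/E)² = 0.541 × 0.459 × (1.960/0.04)² = 596.21 — call this n₀.
Finite-population correction with N = 2,236: n = n₀ / (1 + (n₀−1)/N) = 596.21 / 1.266 = 470.94
Round up: n = 471.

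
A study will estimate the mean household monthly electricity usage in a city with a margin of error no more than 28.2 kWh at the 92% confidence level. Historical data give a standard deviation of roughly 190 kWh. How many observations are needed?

For a mean, the margin of error is E = z·σ/√n, so n = (zσ/E)².
At 92% confidence, z = 1.751.
n = (1.751 × 190 / 28.2)² = 139.18
Round up: n = 140.

140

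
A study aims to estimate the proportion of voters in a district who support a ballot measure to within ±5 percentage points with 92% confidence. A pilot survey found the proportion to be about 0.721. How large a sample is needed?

For a proportion with margin E = 0.05 at 92% confidence, z = 1.751.
n = p̂(1−p̂)(z/E)² = 0.721 × 0.279 × (1.751/0.05)² = 246.70
Round up: n = 247.

n = 247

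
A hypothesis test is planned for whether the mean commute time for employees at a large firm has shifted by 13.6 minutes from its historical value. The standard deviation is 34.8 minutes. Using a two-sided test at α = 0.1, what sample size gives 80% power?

For a one-sample z-test, n = ((z_{α/2} + z_β)·σ/δ)².
z_{α/2} = 1.645 (two-sided α = 0.1); z_β = 0.842 (power 80% → β = 0.2).
n = (2.487 × 34.8 / 13.6)² = 40.50
Round up: n = 41.

41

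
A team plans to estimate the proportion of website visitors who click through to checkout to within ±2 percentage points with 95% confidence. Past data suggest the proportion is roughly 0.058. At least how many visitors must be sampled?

For a proportion with margin E = 0.02 at 95% confidence, z = 1.960.
n = p̂(1−p̂)(z/E)² = 0.058 × 0.942 × (1.960/0.02)² = 524.72
Round up: n = 525.

525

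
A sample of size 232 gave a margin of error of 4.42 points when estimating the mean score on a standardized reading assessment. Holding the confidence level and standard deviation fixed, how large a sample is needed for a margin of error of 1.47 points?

Margin of error scales as 1/√n, so n₂ = n₁·(E₁/E₂)².
n₂ = 232 × (4.42/1.47)² = 232 × 9.041 = 2097.51
Round up: n₂ = 2098.

2098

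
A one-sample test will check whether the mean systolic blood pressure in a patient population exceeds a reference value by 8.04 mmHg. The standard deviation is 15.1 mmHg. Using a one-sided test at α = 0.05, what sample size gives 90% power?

n = 31

For a one-sample z-test, n = ((z_α + z_β)·σ/δ)².
z_α = 1.645 (one-sided α = 0.05); z_β = 1.282 (power 90% → β = 0.1).
n = (2.927 × 15.1 / 8.04)² = 30.22
Round up: n = 31.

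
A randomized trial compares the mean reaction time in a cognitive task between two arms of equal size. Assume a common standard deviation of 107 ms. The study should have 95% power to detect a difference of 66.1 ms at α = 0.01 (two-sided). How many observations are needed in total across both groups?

For two equal groups, n per group = 2·((z_{α/2} + z_β)·σ/δ)².
z_{α/2} = 2.576; z_β = 1.645 (power 95%).
n = 2 × (4.221 × 107 / 66.1)² = 2 × 46.69 = 93.38
Round up: n = 94 per group.
Total across both groups: 2 × 94 = 188.

188 total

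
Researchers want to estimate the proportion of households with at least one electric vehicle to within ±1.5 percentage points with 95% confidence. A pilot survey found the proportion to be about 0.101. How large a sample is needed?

For a proportion with margin E = 0.015 at 95% confidence, z = 1.960.
n = p̂(1−p̂)(z/E)² = 0.101 × 0.899 × (1.960/0.015)² = 1550.28
Round up: n = 1551.

1551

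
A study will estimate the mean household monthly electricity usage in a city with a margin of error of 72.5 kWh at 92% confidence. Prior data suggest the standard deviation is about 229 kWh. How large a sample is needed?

For a mean, the margin of error is E = z·σ/√n, so n = (zσ/E)².
At 92% confidence, z = 1.751.
n = (1.751 × 229 / 72.5)² = 30.59
Round up: n = 31.

n = 31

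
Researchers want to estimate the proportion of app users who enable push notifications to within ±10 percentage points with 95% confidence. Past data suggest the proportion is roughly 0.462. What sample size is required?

96

For a proportion with margin E = 0.1 at 95% confidence, z = 1.960.
n = p̂(1−p̂)(z/E)² = 0.462 × 0.538 × (1.960/0.1)² = 95.49
Round up: n = 96.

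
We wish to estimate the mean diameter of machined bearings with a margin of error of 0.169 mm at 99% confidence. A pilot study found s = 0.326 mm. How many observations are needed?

n = 25

For a mean, the margin of error is E = z·σ/√n, so n = (zσ/E)².
At 99% confidence, z = 2.576.
n = (2.576 × 0.326 / 0.169)² = 24.69
Round up: n = 25.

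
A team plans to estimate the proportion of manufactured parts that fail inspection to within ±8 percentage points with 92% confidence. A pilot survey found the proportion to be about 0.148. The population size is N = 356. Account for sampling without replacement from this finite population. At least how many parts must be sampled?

For a proportion with margin E = 0.08 at 92% confidence, z = 1.751.
n = p̂(1−p̂)(z/E)² = 0.148 × 0.852 × (1.751/0.08)² = 60.41 — call this n₀.
Finite-population correction with N = 356: n = n₀ / (1 + (n₀−1)/N) = 60.41 / 1.167 = 51.77
Round up: n = 52.

52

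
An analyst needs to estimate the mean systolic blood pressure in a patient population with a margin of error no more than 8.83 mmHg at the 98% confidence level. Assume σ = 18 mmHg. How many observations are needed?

n = 23

For a mean, the margin of error is E = z·σ/√n, so n = (zσ/E)².
At 98% confidence, z = 2.326.
n = (2.326 × 18 / 8.83)² = 22.48
Round up: n = 23.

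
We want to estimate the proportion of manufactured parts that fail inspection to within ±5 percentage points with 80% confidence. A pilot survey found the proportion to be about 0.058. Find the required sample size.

n = 36

For a proportion with margin E = 0.05 at 80% confidence, z = 1.282.
n = p̂(1−p̂)(z/E)² = 0.058 × 0.942 × (1.282/0.05)² = 35.92
Round up: n = 36.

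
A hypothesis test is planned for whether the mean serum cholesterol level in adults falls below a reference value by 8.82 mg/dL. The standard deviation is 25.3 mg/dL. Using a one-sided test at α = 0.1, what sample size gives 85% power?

For a one-sample z-test, n = ((z_α + z_β)·σ/δ)².
z_α = 1.282 (one-sided α = 0.1); z_β = 1.036 (power 85% → β = 0.15).
n = (2.318 × 25.3 / 8.82)² = 44.21
Round up: n = 45.

45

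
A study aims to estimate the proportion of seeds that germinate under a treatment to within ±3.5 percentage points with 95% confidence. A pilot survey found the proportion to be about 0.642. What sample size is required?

n = 721

For a proportion with margin E = 0.035 at 95% confidence, z = 1.960.
n = p̂(1−p̂)(z/E)² = 0.642 × 0.358 × (1.960/0.035)² = 720.77
Round up: n = 721.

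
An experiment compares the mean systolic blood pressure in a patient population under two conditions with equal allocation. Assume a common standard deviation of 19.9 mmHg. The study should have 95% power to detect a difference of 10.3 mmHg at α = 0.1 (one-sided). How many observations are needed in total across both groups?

For two equal groups, n per group = 2·((z_α + z_β)·σ/δ)².
z_α = 1.282; z_β = 1.645 (power 95%).
n = 2 × (2.927 × 19.9 / 10.3)² = 2 × 31.98 = 63.96
Round up: n = 64 per group.
Total across both groups: 2 × 64 = 128.

128 total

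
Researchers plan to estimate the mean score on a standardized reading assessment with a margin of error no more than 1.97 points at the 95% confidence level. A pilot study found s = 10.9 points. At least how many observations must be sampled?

n = 118

For a mean, the margin of error is E = z·σ/√n, so n = (zσ/E)².
At 95% confidence, z = 1.960.
n = (1.960 × 10.9 / 1.97)² = 117.61
Round up: n = 118.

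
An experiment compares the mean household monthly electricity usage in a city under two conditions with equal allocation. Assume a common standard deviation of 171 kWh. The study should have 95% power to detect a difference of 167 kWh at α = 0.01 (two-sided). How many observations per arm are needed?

38 per group

For two equal groups, n per group = 2·((z_{α/2} + z_β)·σ/δ)².
z_{α/2} = 2.576; z_β = 1.645 (power 95%).
n = 2 × (4.221 × 171 / 167)² = 2 × 18.68 = 37.36
Round up: n = 38 per group.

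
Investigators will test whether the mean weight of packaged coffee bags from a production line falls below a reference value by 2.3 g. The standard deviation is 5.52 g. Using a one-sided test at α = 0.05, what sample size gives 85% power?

n = 42

For a one-sample z-test, n = ((z_α + z_β)·σ/δ)².
z_α = 1.645 (one-sided α = 0.05); z_β = 1.036 (power 85% → β = 0.15).
n = (2.681 × 5.52 / 2.3)² = 41.40
Round up: n = 42.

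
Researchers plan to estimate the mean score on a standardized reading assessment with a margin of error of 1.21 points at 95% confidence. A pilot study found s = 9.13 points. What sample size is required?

For a mean, the margin of error is E = z·σ/√n, so n = (zσ/E)².
At 95% confidence, z = 1.960.
n = (1.960 × 9.13 / 1.21)² = 218.72
Round up: n = 219.

n = 219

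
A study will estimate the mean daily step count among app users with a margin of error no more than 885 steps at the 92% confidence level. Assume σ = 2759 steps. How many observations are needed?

For a mean, the margin of error is E = z·σ/√n, so n = (zσ/E)².
At 92% confidence, z = 1.751.
n = (1.751 × 2759 / 885)² = 29.80
Round up: n = 30.

30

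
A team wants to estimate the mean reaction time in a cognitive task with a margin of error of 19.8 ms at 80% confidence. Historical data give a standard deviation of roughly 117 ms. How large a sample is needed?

For a mean, the margin of error is E = z·σ/√n, so n = (zσ/E)².
At 80% confidence, z = 1.282.
n = (1.282 × 117 / 19.8)² = 57.39
Round up: n = 58.

n = 58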